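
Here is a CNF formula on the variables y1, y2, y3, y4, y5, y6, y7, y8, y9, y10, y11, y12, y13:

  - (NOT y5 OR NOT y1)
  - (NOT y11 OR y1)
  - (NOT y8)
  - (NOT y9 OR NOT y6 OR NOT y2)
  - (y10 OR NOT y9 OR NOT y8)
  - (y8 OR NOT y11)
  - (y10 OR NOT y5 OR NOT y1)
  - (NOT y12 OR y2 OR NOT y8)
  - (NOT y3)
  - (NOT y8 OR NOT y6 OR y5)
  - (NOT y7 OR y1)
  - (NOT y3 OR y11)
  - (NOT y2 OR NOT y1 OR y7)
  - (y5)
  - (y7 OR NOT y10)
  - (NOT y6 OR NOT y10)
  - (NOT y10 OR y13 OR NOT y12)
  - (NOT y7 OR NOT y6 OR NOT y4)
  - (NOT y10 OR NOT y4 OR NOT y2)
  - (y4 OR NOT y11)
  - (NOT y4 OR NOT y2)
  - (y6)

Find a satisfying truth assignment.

y1=False  y2=False  y3=False  y4=False  y5=True  y6=True  y7=False  y8=False  y9=True  y10=False  y11=False  y12=False  y13=False

(NOT y8) is a unit clause, so y8 = False.
The clause (NOT y11) is unit: y11 must be False.
(NOT y3) is a unit clause, so y3 = False.
(y5) is a unit clause, so y5 = True.
(NOT y1) is a unit clause, so y1 = False.
(NOT y7) is a unit clause, so y7 = False.
(NOT y10) is a unit clause, so y10 = False.
Unit propagation: (y6) forces y6 = True.
Pure literal: y2 appears only negated; assign y2 = False.
Pure literal: y4 appears only negated; assign y4 = False.
y9, y12, y13 are now unconstrained; take y9 = True, y12 = False, y13 = False.
Every clause has at least one true literal under this assignment.
Check each clause:
  1. (NOT y1 OR NOT y5) — NOT y1 is true.
  2. (NOT y11 OR y1) — NOT y11 is true.
  3. (NOT y8) — NOT y8 is true.
  4. (NOT y2 OR NOT y9 OR NOT y6) — NOT y2 is true.
  5. (y10 OR NOT y9 OR NOT y8) — NOT y8 is true.
  6. (y8 OR NOT y11) — NOT y11 is true.
  7. (NOT y1 OR NOT y5 OR y10) — NOT y1 is true.
  8. (NOT y12 OR y2 OR NOT y8) — NOT y8 is true.
  9. (NOT y3) — NOT y3 is true.
  10. (NOT y6 OR NOT y8 OR y5) — NOT y8 is true.
  11. (NOT y7 OR y1) — NOT y7 is true.
  12. (NOT y3 OR y11) — NOT y3 is true.
  13. (y7 OR NOT y2 OR NOT y1) — NOT y2 is true.
  14. (y5) — y5 is true.
  15. (NOT y10 OR y7) — NOT y10 is true.
  16. (NOT y10 OR NOT y6) — NOT y10 is true.
  17. (y13 OR NOT y10 OR NOT y12) — NOT y12 is true.
  18. (NOT y4 OR NOT y7 OR NOT y6) — NOT y7 is true.
  19. (NOT y2 OR NOT y10 OR NOT y4) — NOT y4 is true.
  20. (NOT y11 OR y4) — NOT y11 is true.
  21. (NOT y2 OR NOT y4) — NOT y4 is true.
  22. (y6) — y6 is true.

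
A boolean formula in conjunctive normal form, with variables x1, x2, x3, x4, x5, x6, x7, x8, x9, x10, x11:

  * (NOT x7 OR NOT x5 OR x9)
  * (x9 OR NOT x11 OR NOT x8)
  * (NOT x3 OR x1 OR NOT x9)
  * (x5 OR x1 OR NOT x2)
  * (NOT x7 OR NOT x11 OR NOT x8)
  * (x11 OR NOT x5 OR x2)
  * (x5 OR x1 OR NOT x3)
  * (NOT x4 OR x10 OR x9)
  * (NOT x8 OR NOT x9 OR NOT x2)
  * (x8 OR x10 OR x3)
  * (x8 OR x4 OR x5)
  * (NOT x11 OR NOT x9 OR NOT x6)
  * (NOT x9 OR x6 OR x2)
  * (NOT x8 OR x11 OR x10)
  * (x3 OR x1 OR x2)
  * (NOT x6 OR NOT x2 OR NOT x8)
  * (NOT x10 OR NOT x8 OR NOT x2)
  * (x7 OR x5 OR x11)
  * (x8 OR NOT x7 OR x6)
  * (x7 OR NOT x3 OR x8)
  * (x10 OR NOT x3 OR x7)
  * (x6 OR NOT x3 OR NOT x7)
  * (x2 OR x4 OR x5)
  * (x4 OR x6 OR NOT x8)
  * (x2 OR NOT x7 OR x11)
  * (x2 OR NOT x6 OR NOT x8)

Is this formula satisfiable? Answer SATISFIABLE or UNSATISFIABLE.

SATISFIABLE

Branch on x1: take x1 = False.
Try x2 = True.
  then x5 is forced to True.
For the remaining variables, x3 = False, x4 = False, x6 = False, x7 = False, x8 = False, x9 = False, x10 = True, x11 = False works.
So x1 = F, x2 = T, x3 = F, x4 = F, x5 = T, x6 = F, x7 = F, x8 = F, x9 = F, x10 = T, x11 = F is a satisfying assignment.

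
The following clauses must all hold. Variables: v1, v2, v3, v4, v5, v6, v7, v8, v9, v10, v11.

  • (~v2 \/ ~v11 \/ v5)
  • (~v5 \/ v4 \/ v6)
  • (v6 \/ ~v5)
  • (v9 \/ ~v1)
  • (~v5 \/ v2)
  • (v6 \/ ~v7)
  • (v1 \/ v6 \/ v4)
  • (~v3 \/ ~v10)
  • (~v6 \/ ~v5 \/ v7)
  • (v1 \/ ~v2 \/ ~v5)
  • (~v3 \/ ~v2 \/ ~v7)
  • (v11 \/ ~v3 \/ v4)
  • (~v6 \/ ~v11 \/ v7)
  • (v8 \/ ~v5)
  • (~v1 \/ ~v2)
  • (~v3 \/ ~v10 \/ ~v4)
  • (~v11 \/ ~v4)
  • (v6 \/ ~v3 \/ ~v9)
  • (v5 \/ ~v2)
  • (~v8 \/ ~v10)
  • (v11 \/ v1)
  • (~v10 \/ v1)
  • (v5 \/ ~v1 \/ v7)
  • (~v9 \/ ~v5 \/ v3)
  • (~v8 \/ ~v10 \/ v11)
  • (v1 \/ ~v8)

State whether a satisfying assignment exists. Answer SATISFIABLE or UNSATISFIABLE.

SATISFIABLE

v10 occurs only negated in the remaining clauses — set v10 = False.
Set v1 = True and propagate.
  then v9 is forced to True.
  then v2 is forced to False.
  then v5 is forced to False.
  then v7 is forced to True.
  then v6 is forced to True.
For the remaining variables, v3 = True, v4 = True, v8 = False, v11 = False works.
So v1 = T, v2 = F, v3 = T, v4 = T, v5 = F, v6 = T, v7 = T, v8 = F, v9 = T, v10 = F, v11 = F is a satisfying assignment.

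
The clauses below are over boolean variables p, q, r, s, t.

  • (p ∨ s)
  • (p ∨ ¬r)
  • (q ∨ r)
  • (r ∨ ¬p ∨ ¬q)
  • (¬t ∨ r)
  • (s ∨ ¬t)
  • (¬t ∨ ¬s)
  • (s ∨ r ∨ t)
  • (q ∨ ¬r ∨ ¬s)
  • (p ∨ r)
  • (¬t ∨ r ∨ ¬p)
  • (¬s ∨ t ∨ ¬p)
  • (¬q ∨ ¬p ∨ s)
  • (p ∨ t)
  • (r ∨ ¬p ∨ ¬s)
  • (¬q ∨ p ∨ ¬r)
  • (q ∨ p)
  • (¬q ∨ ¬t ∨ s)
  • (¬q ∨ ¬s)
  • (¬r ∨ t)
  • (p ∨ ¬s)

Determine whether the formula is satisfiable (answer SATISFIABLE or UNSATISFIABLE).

p = True:
  s = True:
    propagation gives t=False; an empty clause results — contradiction.
  s = False:
    propagation gives t=False, r=True; an empty clause results — contradiction.
p = False:
  propagation gives s=True; an empty clause results — contradiction.
Every branch closes, so no satisfying assignment exists.

UNSATISFIABLE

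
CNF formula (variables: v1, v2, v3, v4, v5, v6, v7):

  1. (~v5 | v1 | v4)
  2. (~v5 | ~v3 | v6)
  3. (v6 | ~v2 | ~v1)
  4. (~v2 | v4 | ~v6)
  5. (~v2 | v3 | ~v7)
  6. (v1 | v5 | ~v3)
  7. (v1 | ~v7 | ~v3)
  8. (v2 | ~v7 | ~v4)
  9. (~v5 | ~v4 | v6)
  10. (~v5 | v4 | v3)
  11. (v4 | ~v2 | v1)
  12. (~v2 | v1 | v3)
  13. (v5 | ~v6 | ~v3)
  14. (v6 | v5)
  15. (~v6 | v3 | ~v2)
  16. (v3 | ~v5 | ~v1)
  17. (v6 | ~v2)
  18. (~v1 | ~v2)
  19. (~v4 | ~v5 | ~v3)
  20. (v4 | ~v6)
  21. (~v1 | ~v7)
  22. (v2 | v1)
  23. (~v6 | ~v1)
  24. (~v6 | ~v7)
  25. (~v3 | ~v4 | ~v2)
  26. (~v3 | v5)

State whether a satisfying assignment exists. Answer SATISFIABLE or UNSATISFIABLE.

UNSATISFIABLE

v3 = True:
  propagation gives v5=True, v6=True, v4=False; an empty clause results — contradiction.
v3 = False:
  v2 = True:
    propagation gives v7=False, v1=True; an empty clause results — contradiction.
  v2 = False:
    propagation gives v1=True, v5=False, v6=True; an empty clause results — contradiction.
Every branch closes, so no satisfying assignment exists.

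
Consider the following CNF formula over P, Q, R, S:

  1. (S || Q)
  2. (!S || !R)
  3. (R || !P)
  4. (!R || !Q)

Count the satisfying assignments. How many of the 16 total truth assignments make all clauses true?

Satisfying assignments:
  P=0 Q=0 R=0 S=1
  P=0 Q=1 R=0 S=0
  P=0 Q=1 R=0 S=1
Count: 3.

3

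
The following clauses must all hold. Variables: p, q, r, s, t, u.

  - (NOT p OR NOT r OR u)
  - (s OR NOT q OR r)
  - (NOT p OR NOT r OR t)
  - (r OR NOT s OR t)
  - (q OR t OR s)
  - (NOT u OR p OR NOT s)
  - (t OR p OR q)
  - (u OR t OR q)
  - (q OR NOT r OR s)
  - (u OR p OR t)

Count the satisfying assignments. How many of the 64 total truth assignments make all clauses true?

18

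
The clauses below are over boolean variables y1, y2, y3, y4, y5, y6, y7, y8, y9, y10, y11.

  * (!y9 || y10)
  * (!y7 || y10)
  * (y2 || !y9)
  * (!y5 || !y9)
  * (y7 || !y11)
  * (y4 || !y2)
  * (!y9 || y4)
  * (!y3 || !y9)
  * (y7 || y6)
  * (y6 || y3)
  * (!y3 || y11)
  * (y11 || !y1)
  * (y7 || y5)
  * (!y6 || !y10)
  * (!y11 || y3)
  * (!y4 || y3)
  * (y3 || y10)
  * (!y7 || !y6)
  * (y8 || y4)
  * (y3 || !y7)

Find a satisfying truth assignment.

y1 = T, y2 = T, y3 = T, y4 = T, y5 = T, y6 = F, y7 = T, y8 = F, y9 = F, y10 = T, y11 = T

Check each clause:
  1. (y10 || !y9) — y10 is true.
  2. (y10 || !y7) — y10 is true.
  3. (y2 || !y9) — y2 is true.
  4. (!y5 || !y9) — !y9 is true.
  5. (y7 || !y11) — y7 is true.
  6. (y4 || !y2) — y4 is true.
  7. (!y9 || y4) — y4 is true.
  8. (!y9 || !y3) — !y9 is true.
  9. (y7 || y6) — y7 is true.
  10. (y3 || y6) — y3 is true.
  11. (!y3 || y11) — y11 is true.
  12. (!y1 || y11) — y11 is true.
  13. (y7 || y5) — y5 is true.
  14. (!y10 || !y6) — !y6 is true.
  15. (y3 || !y11) — y3 is true.
  16. (!y4 || y3) — y3 is true.
  17. (y3 || y10) — y10 is true.
  18. (!y6 || !y7) — !y6 is true.
  19. (y8 || y4) — y4 is true.
  20. (!y7 || y3) — y3 is true.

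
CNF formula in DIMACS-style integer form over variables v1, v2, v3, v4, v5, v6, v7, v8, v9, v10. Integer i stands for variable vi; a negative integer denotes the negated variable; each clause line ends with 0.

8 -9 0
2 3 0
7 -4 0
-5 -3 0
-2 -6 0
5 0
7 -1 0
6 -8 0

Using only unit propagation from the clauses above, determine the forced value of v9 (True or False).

False

Unit clause (v5) sets v5 = True.
(~v5 | ~v3) with v5 = True leaves only ~v3, so v3 = False.
In (v2 | v3), v3 is now false; v2 must hold, so v2 = True.
From (~v6 | ~v2) and v2 = True: v6 = False.
(~v8 | v6): since v6 = False, the clause reduces to (~v8). v8 = False.
In (~v9 | v8), v8 is now false; ~v9 must hold, so v9 = False.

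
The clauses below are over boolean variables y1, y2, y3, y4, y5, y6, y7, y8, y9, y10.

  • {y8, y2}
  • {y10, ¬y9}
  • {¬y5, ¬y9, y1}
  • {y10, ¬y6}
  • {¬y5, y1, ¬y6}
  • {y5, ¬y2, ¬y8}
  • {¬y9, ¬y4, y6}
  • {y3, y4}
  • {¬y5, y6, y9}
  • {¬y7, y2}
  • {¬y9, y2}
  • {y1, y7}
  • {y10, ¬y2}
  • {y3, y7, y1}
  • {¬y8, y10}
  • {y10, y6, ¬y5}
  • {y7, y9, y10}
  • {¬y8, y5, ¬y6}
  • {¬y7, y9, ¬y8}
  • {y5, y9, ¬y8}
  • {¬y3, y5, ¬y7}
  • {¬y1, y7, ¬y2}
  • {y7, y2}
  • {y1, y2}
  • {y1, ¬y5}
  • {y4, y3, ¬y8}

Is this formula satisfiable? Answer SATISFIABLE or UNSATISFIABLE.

y10 occurs only positively in the remaining clauses — set y10 = True.
Branch on y1: take y1 = True.
Branch on y2: take y2 = True.
  then y7 is forced to True.
For the remaining variables, y3 = False, y4 = True, y5 = True, y6 = True, y8 = True, y9 = True works.
So y1=T  y2=T  y3=F  y4=T  y5=T  y6=T  y7=T  y8=T  y9=T  y10=T is a satisfying assignment.

SATISFIABLE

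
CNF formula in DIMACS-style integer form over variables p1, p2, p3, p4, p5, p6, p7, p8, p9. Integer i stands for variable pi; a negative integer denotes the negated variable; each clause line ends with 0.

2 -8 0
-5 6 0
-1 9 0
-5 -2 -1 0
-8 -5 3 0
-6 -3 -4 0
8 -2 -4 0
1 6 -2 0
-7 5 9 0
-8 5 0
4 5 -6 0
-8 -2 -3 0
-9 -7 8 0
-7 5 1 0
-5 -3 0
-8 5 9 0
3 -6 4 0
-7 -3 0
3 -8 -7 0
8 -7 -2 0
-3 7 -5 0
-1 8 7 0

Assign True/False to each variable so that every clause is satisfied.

p1=F  p2=F  p3=F  p4=T  p5=T  p6=T  p7=F  p8=F  p9=F

Try p1 = False.
Set p2 = False and propagate.
  then p8 is forced to False.
Try p3 = False.
For the remaining variables, p4 = True, p5 = True, p6 = True, p7 = False, p9 = False works.
Every clause has at least one true literal under this assignment.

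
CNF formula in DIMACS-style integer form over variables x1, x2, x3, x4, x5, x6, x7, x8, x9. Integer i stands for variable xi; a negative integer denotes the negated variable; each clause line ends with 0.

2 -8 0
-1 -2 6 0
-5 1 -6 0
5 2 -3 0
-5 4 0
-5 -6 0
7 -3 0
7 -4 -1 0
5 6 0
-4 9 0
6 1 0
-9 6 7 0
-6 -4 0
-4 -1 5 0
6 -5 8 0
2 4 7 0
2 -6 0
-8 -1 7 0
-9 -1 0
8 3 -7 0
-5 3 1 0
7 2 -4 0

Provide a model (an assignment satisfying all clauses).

x1 = False, x2 = True, x3 = False, x4 = False, x5 = False, x6 = True, x7 = False, x8 = True, x9 = False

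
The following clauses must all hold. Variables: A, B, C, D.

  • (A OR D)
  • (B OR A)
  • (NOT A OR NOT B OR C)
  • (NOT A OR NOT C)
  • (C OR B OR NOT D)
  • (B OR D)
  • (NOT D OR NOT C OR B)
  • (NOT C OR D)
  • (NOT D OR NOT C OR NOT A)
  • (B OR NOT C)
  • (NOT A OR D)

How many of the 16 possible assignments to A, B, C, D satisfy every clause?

The models are:
  A=F B=T C=F D=T
  A=F B=T C=T D=T
Count: 2.

2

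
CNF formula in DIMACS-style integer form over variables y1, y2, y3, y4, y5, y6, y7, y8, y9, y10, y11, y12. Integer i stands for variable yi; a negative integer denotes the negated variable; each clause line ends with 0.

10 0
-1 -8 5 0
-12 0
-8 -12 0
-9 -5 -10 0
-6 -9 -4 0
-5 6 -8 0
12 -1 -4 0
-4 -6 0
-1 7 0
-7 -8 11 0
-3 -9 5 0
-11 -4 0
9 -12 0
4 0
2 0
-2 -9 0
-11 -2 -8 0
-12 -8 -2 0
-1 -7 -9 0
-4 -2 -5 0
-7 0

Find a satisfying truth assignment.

y1 = 0  y2 = 1  y3 = 0  y4 = 1  y5 = 0  y6 = 0  y7 = 0  y8 = 0  y9 = 0  y10 = 1  y11 = 0  y12 = 0

(y10) is a unit clause, so y10 = True.
(¬y12) is a unit clause, so y12 = False.
(y4) is a unit clause, so y4 = True.
(¬y1) is a unit clause, so y1 = False.
Unit propagation: (¬y6) forces y6 = False.
The clause (¬y11) is unit: y11 must be False.
(y2) is a unit clause, so y2 = True.
The clause (¬y9) is unit: y9 must be False.
The clause (¬y5) is unit: y5 must be False.
The clause (¬y7) is unit: y7 must be False.
y3, y8 are now unconstrained; take y3 = False, y8 = False.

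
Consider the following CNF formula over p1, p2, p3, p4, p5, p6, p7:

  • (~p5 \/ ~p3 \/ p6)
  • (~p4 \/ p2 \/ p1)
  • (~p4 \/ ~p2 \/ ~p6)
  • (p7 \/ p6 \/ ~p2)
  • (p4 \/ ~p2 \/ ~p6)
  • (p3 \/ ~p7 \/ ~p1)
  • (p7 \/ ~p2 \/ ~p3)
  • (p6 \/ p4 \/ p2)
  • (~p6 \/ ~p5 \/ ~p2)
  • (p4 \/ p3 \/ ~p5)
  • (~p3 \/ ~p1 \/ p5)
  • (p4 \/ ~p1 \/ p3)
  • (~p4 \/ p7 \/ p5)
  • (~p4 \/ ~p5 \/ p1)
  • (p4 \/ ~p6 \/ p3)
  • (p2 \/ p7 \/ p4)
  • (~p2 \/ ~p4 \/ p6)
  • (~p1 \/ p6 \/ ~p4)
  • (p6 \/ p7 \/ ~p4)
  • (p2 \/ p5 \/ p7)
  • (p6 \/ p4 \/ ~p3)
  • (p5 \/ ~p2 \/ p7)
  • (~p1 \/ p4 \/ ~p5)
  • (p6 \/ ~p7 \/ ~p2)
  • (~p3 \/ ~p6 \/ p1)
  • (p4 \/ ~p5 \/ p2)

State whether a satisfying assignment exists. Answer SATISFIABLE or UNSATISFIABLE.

SATISFIABLE

Try p1 = True.
Branch on p2: take p2 = False.
Branch on p3: take p3 = True.
  then p5 is forced to True.
  then p6 is forced to True.
  then p4 is forced to True.
p7 is now unconstrained; take p7 = False.
So p1=T  p2=F  p3=T  p4=T  p5=T  p6=T  p7=F is a satisfying assignment.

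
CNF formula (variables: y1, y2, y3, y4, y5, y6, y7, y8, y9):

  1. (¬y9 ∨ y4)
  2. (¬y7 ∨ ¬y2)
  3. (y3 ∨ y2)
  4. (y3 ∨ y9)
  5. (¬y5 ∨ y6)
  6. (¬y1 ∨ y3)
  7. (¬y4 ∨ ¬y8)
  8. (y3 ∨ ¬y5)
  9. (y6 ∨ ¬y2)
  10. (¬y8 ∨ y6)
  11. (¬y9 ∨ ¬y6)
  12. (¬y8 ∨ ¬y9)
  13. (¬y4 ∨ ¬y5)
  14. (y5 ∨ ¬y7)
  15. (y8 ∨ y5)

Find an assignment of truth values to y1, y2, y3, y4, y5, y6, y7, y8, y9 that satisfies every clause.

y1=F  y2=F  y3=T  y4=F  y5=T  y6=T  y7=T  y8=F  y9=F

Pure literal: y1 appears only negated; assign y1 = False.
Pure literal: y3 appears only positively; assign y3 = True.
Set y2 = False and propagate.
For the remaining variables, y4 = False, y5 = True, y6 = True, y7 = True, y8 = False, y9 = False works.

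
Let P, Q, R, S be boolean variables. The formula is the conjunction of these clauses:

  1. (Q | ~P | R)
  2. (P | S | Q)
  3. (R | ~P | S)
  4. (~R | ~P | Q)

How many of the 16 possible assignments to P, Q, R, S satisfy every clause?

Split on P, then Q.
  P=T, Q=T: remaining (R,S) ∈ {(F,T); (T,F); (T,T)} — 3.
  P=T, Q=F: a clause becomes empty — 0.
  P=F, Q=T: remaining (R,S) ∈ {(F,F); (F,T); (T,F); (T,T)} — 4.
  P=F, Q=F: remaining (R,S) ∈ {(F,T); (T,T)} — 2.
Total: 3 + 0 + 4 + 2 = 9.

9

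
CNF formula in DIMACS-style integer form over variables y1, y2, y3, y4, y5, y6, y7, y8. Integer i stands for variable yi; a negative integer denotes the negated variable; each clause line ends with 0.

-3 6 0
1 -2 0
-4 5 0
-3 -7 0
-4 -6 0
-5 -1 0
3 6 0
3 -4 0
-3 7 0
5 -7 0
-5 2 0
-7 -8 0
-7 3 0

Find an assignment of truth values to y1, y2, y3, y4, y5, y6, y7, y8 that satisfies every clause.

Pure literal: y4 appears only negated; assign y4 = False.
y8 occurs only negated in the remaining clauses — set y8 = False.
Set y1 = True and propagate.
  then y5 is forced to False.
  then y7 is forced to False.
  then y3 is forced to False.
  then y6 is forced to True.
y2 is now unconstrained; take y2 = False.
Every clause has at least one true literal under this assignment.

y1=True, y2=False, y3=False, y4=False, y5=False, y6=True, y7=False, y8=False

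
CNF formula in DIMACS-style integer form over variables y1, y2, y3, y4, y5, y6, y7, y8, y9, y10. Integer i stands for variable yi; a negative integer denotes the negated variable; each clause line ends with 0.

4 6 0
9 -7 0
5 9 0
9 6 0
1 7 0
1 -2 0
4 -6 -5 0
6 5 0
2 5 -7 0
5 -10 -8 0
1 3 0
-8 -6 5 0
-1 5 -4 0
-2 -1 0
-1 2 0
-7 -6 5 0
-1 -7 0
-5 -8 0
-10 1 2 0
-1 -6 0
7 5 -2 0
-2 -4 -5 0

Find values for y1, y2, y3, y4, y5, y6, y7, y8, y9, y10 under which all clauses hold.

Pure literal: y3 appears only positively; assign y3 = True.
y8 occurs only negated in the remaining clauses — set y8 = False.
Set y1 = False and propagate.
  then y7 is forced to True.
  then y9 is forced to True.
  then y2 is forced to False.
  then y5 is forced to True.
  then y10 is forced to False.
Branch on y4: take y4 = True.
y6 is now unconstrained; take y6 = False.

y1 = F, y2 = F, y3 = T, y4 = T, y5 = T, y6 = F, y7 = T, y8 = F, y9 = T, y10 = F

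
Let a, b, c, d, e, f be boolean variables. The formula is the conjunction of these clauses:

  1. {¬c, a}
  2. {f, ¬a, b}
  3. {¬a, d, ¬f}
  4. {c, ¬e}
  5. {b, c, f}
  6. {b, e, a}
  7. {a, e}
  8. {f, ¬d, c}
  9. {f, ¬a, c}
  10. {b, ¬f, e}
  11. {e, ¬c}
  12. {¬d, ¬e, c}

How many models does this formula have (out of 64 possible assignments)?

5

The models are:
  a=1 b=0 c=1 d=1 e=1 f=1
  a=1 b=1 c=0 d=1 e=0 f=1
  a=1 b=1 c=1 d=0 e=1 f=0
  a=1 b=1 c=1 d=1 e=1 f=0
  a=1 b=1 c=1 d=1 e=1 f=1
That's 5 in total.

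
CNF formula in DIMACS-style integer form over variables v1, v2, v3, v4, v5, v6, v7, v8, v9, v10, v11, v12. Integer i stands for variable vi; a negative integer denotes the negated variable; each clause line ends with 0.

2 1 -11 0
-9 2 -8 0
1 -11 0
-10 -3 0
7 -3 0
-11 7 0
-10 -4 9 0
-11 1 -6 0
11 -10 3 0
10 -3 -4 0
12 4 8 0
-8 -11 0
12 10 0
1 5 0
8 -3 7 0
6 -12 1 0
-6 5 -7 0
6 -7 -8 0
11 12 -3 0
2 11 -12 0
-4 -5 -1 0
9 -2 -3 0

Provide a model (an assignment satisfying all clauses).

v1 = True, v2 = True, v3 = False, v4 = False, v5 = True, v6 = False, v7 = True, v8 = False, v9 = True, v10 = False, v11 = False, v12 = True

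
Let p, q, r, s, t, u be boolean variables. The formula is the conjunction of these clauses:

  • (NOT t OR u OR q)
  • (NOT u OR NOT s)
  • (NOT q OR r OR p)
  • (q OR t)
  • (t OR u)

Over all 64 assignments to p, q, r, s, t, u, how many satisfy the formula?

16

Case analysis on q and t:
  q=T, t=T: 9 of the 16 assignments to (p,r,s,u) work.
  q=T, t=F: remaining (p,r,s,u) ∈ {(F,T,F,T); (T,F,F,T); (T,T,F,T)} — 3.
  q=F, t=T: remaining (p,r,s,u) ∈ {(F,F,F,T); (F,T,F,T); (T,F,F,T); (T,T,F,T)} — 4.
  q=F, t=F: a clause becomes empty — 0.
Total: 9 + 3 + 4 + 0 = 16.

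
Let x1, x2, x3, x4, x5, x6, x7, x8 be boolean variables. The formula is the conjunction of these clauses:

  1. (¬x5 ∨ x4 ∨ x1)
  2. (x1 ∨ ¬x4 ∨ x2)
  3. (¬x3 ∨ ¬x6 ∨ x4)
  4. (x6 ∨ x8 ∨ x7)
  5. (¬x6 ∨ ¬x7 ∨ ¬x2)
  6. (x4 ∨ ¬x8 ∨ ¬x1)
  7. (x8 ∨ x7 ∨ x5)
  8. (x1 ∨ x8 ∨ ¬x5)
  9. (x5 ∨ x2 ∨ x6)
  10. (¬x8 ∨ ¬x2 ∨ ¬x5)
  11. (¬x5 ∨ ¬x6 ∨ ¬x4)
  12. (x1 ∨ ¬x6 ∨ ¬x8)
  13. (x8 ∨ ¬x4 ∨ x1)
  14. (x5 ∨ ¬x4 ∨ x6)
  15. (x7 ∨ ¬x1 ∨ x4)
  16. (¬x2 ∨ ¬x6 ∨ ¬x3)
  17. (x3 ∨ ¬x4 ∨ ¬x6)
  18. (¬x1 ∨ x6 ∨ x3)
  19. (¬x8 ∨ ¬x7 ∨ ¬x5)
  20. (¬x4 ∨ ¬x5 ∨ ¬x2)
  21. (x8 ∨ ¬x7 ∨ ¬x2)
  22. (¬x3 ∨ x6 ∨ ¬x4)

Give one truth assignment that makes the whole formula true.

x1 = F, x2 = T, x3 = F, x4 = F, x5 = F, x6 = F, x7 = F, x8 = T

Check each clause:
  1. (x4 ∨ x1 ∨ ¬x5) — ¬x5 is true.
  2. (¬x4 ∨ x2 ∨ x1) — x2 is true.
  3. (¬x3 ∨ x4 ∨ ¬x6) — ¬x6 is true.
  4. (x6 ∨ x8 ∨ x7) — x8 is true.
  5. (¬x7 ∨ ¬x2 ∨ ¬x6) — ¬x7 is true.
  6. (x4 ∨ ¬x1 ∨ ¬x8) — ¬x1 is true.
  7. (x5 ∨ x8 ∨ x7) — x8 is true.
  8. (x1 ∨ x8 ∨ ¬x5) — x8 is true.
  9. (x2 ∨ x5 ∨ x6) — x2 is true.
  10. (¬x8 ∨ ¬x2 ∨ ¬x5) — ¬x5 is true.
  11. (¬x4 ∨ ¬x5 ∨ ¬x6) — ¬x6 is true.
  12. (¬x8 ∨ ¬x6 ∨ x1) — ¬x6 is true.
  13. (¬x4 ∨ x1 ∨ x8) — x8 is true.
  14. (x5 ∨ x6 ∨ ¬x4) — ¬x4 is true.
  15. (x4 ∨ ¬x1 ∨ x7) — ¬x1 is true.
  16. (¬x2 ∨ ¬x6 ∨ ¬x3) — ¬x6 is true.
  17. (¬x4 ∨ ¬x6 ∨ x3) — ¬x6 is true.
  18. (¬x1 ∨ x3 ∨ x6) — ¬x1 is true.
  19. (¬x7 ∨ ¬x8 ∨ ¬x5) — ¬x7 is true.
  20. (¬x4 ∨ ¬x5 ∨ ¬x2) — ¬x5 is true.
  21. (¬x7 ∨ x8 ∨ ¬x2) — x8 is true.
  22. (x6 ∨ ¬x3 ∨ ¬x4) — ¬x4 is true.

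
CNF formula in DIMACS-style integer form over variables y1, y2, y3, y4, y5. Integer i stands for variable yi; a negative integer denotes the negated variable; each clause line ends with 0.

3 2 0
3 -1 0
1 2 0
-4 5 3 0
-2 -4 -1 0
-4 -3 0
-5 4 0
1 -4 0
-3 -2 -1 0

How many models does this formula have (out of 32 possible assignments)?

Satisfying assignments:
  y1=0 y2=1 y3=0 y4=0 y5=0
  y1=0 y2=1 y3=1 y4=0 y5=0
  y1=1 y2=0 y3=1 y4=0 y5=0
Count: 3.

3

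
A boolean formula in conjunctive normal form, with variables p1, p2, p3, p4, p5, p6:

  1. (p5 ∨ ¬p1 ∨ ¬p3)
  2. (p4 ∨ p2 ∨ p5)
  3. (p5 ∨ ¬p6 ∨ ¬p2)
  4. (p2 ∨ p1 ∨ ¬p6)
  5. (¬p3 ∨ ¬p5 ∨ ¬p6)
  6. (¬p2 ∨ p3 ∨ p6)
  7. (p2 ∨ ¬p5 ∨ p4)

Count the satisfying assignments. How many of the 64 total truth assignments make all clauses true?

19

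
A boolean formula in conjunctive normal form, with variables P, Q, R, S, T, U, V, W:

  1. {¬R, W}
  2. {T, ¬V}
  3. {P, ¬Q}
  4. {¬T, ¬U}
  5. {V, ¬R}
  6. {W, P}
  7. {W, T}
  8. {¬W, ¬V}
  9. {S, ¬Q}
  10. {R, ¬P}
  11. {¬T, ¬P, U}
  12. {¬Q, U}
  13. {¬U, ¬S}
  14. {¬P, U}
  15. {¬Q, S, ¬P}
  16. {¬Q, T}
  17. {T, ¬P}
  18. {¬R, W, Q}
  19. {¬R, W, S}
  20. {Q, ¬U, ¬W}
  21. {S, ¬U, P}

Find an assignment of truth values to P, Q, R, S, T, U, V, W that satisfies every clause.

Try P = False.
  then Q is forced to False.
  then W is forced to True.
  then V is forced to False.
  then R is forced to False.
  then U is forced to False.
S, T are now unconstrained; take S = False, T = False.

P=False, Q=False, R=False, S=False, T=False, U=False, V=False, W=True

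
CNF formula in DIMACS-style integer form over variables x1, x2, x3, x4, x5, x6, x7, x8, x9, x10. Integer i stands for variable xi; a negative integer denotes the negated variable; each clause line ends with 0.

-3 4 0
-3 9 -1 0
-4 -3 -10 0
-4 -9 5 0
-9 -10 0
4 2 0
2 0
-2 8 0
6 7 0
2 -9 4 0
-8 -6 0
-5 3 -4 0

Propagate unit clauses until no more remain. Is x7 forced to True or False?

(x2) is a unit clause: x2 = True.
(x8 | ~x2) with x2 = True leaves only x8, so x8 = True.
From (~x8 | ~x6) and x8 = True: x6 = False.
(x7 | x6) with x6 = False leaves only x7, so x7 = True.

True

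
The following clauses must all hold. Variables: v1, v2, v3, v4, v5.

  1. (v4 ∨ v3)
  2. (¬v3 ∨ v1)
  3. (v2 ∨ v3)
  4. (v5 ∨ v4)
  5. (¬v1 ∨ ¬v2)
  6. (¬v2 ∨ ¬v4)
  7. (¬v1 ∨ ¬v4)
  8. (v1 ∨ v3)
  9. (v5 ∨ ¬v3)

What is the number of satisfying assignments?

1

Satisfying assignments:
  v1=T v2=F v3=T v4=F v5=T
That's 1 in total.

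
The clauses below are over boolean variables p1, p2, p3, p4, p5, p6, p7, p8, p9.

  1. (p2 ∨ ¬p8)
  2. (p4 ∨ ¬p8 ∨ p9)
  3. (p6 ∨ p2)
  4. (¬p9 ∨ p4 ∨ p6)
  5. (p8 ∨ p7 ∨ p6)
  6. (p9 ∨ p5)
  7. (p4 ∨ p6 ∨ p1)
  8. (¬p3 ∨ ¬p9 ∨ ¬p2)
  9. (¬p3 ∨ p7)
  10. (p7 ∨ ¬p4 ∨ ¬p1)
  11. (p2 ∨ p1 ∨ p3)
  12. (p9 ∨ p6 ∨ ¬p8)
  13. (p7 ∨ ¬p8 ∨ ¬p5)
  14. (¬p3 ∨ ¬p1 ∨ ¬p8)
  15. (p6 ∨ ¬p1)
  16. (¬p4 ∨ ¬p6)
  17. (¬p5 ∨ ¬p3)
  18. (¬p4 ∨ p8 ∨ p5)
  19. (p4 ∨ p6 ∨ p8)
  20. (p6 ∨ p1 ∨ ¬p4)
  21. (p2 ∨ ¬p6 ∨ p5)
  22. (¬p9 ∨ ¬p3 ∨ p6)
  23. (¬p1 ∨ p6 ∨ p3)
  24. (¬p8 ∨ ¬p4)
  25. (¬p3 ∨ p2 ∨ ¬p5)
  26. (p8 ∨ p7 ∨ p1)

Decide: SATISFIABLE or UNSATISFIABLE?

SATISFIABLE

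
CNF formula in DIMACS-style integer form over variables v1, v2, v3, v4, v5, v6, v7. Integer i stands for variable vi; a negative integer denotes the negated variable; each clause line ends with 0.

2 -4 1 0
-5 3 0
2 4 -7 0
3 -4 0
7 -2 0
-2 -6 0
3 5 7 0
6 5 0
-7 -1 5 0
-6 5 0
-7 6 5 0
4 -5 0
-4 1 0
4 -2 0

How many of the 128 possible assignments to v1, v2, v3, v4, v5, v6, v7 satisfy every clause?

5

The models are:
  v1=T v2=F v3=T v4=T v5=T v6=F v7=F
  v1=T v2=F v3=T v4=T v5=T v6=F v7=T
  v1=T v2=F v3=T v4=T v5=T v6=T v7=F
  v1=T v2=F v3=T v4=T v5=T v6=T v7=T
  v1=T v2=T v3=T v4=T v5=T v6=F v7=T
That's 5 in total.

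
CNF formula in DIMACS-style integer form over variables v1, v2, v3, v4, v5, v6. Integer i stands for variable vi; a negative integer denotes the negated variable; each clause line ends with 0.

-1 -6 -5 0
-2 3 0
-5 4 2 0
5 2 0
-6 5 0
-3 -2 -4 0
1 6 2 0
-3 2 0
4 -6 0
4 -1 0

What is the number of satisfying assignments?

4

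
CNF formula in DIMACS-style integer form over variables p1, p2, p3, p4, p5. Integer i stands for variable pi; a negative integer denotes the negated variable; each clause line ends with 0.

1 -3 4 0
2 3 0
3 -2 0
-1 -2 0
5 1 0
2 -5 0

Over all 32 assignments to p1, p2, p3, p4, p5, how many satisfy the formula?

Satisfying assignments:
  p1=F p2=T p3=T p4=T p5=T
  p1=T p2=F p3=T p4=F p5=F
  p1=T p2=F p3=T p4=T p5=F
Count: 3.

3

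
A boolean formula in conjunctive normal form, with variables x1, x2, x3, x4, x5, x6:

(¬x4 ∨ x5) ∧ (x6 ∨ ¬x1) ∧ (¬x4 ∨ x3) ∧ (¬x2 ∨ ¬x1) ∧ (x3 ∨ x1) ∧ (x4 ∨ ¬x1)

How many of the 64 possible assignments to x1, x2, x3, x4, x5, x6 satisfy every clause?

13

Split on x1, then x4.
  x1=T, x4=T: remaining (x2,x3,x5,x6) ∈ {(F,T,T,T)} — 1.
  x1=T, x4=F: a clause becomes empty — 0.
  x1=F, x4=T: remaining (x2,x3,x5,x6) ∈ {(F,T,T,F); (F,T,T,T); (T,T,T,F); (T,T,T,T)} — 4.
  x1=F, x4=F: forces x3=T; x2, x5, x6 free → 2^3 = 8.
Total: 1 + 0 + 4 + 8 = 13.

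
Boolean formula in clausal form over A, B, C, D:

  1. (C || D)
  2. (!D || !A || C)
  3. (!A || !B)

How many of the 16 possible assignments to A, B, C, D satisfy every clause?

8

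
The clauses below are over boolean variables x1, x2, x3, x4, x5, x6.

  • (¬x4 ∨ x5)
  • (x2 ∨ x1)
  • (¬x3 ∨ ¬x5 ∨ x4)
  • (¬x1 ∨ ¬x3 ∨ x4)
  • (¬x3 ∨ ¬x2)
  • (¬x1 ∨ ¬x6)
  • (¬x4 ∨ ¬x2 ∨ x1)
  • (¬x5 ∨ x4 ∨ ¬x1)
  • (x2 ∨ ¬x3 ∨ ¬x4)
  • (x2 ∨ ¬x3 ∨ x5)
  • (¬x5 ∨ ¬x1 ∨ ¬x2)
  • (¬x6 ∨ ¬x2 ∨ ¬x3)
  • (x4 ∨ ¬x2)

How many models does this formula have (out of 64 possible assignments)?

2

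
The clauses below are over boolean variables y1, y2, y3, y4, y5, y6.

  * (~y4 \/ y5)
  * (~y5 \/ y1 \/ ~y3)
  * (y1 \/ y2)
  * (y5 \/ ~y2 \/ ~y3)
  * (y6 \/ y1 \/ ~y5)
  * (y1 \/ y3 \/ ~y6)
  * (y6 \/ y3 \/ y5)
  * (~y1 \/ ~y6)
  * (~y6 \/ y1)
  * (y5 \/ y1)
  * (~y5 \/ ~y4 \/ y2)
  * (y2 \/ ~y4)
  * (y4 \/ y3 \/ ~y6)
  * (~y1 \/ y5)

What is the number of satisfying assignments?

Satisfying assignments:
  y1=T y2=F y3=F y4=F y5=T y6=F
  y1=T y2=F y3=T y4=F y5=T y6=F
  y1=T y2=T y3=F y4=F y5=T y6=F
  y1=T y2=T y3=F y4=T y5=T y6=F
  y1=T y2=T y3=T y4=F y5=T y6=F
  y1=T y2=T y3=T y4=T y5=T y6=F
Count: 6.

6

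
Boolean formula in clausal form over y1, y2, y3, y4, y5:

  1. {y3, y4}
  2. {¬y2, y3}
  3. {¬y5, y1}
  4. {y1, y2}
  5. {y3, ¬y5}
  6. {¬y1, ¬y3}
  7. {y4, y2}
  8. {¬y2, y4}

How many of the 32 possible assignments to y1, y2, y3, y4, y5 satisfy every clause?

2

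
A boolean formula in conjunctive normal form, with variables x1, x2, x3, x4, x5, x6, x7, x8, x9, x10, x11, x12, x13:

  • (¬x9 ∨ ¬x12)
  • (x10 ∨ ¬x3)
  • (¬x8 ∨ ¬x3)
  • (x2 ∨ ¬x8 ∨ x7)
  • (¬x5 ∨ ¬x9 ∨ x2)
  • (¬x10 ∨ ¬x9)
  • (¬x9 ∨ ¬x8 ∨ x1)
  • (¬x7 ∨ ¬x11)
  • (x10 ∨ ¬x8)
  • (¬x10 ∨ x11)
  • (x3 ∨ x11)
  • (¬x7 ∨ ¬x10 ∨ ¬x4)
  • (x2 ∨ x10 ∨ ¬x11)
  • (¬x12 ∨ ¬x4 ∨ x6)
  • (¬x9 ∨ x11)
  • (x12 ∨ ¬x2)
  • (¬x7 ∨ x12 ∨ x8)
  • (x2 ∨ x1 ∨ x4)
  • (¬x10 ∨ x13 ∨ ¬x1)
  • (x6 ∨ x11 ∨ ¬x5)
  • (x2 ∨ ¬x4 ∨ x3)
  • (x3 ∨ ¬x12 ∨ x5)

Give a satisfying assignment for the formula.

x6 occurs only positively in the remaining clauses — set x6 = True.
x9 occurs only negated in the remaining clauses — set x9 = False.
Try x1 = True.
Branch on x2: take x2 = True.
  then x12 is forced to True.
Try x3 = False.
  then x11 is forced to True.
  then x7 is forced to False.
  then x5 is forced to True.
For the remaining variables, x4 = True, x8 = False, x10 = True, x13 = True works.

x1 = T  x2 = T  x3 = F  x4 = T  x5 = T  x6 = T  x7 = F  x8 = F  x9 = F  x10 = T  x11 = T  x12 = T  x13 = T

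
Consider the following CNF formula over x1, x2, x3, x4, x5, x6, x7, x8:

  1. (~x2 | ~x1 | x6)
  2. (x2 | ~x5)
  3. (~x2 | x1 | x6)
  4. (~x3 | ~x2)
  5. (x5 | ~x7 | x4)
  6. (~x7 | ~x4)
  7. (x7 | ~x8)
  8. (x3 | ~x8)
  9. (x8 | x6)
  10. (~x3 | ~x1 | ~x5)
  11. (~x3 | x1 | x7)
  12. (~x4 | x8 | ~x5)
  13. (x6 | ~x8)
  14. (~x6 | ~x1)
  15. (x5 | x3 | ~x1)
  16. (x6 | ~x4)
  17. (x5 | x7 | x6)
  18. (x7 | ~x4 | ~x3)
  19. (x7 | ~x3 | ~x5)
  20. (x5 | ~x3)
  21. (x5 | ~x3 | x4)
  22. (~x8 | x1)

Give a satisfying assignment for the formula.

x1 = False, x2 = True, x3 = False, x4 = True, x5 = False, x6 = True, x7 = False, x8 = False

Check each clause:
  1. (~x1 | ~x2 | x6) — x6 is true.
  2. (x2 | ~x5) — x2 is true.
  3. (x6 | x1 | ~x2) — x6 is true.
  4. (~x3 | ~x2) — ~x3 is true.
  5. (x5 | ~x7 | x4) — ~x7 is true.
  6. (~x4 | ~x7) — ~x7 is true.
  7. (~x8 | x7) — ~x8 is true.
  8. (x3 | ~x8) — ~x8 is true.
  9. (x6 | x8) — x6 is true.
  10. (~x3 | ~x5 | ~x1) — ~x5 is true.
  11. (x7 | x1 | ~x3) — ~x3 is true.
  12. (~x5 | ~x4 | x8) — ~x5 is true.
  13. (~x8 | x6) — ~x8 is true.
  14. (~x1 | ~x6) — ~x1 is true.
  15. (~x1 | x5 | x3) — ~x1 is true.
  16. (x6 | ~x4) — x6 is true.
  17. (x6 | x7 | x5) — x6 is true.
  18. (~x3 | ~x4 | x7) — ~x3 is true.
  19. (~x3 | ~x5 | x7) — ~x5 is true.
  20. (x5 | ~x3) — ~x3 is true.
  21. (x4 | x5 | ~x3) — x4 is true.
  22. (~x8 | x1) — ~x8 is true.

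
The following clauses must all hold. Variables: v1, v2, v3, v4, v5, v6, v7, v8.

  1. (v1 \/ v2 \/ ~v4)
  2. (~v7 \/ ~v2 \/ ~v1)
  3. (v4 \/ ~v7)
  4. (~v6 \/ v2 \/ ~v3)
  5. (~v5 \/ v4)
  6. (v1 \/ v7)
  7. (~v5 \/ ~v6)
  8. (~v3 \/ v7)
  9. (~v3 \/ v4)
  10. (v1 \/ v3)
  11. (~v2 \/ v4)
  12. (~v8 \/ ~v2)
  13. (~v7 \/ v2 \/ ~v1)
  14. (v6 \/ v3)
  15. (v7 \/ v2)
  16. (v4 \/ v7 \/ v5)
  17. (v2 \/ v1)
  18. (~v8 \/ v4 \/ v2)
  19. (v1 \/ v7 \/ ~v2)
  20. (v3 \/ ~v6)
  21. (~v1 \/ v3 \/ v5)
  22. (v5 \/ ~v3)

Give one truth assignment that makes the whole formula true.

v1=0, v2=1, v3=1, v4=1, v5=1, v6=0, v7=1, v8=0

Check each clause:
  1. (v2 \/ ~v4 \/ v1) — v2 is true.
  2. (~v7 \/ ~v2 \/ ~v1) — ~v1 is true.
  3. (v4 \/ ~v7) — v4 is true.
  4. (~v6 \/ ~v3 \/ v2) — ~v6 is true.
  5. (v4 \/ ~v5) — v4 is true.
  6. (v7 \/ v1) — v7 is true.
  7. (~v5 \/ ~v6) — ~v6 is true.
  8. (v7 \/ ~v3) — v7 is true.
  9. (~v3 \/ v4) — v4 is true.
  10. (v3 \/ v1) — v3 is true.
  11. (v4 \/ ~v2) — v4 is true.
  12. (~v2 \/ ~v8) — ~v8 is true.
  13. (~v7 \/ ~v1 \/ v2) — v2 is true.
  14. (v3 \/ v6) — v3 is true.
  15. (v2 \/ v7) — v2 is true.
  16. (v7 \/ v5 \/ v4) — v4 is true.
  17. (v2 \/ v1) — v2 is true.
  18. (~v8 \/ v4 \/ v2) — ~v8 is true.
  19. (v7 \/ v1 \/ ~v2) — v7 is true.
  20. (~v6 \/ v3) — ~v6 is true.
  21. (v3 \/ ~v1 \/ v5) — v3 is true.
  22. (v5 \/ ~v3) — v5 is true.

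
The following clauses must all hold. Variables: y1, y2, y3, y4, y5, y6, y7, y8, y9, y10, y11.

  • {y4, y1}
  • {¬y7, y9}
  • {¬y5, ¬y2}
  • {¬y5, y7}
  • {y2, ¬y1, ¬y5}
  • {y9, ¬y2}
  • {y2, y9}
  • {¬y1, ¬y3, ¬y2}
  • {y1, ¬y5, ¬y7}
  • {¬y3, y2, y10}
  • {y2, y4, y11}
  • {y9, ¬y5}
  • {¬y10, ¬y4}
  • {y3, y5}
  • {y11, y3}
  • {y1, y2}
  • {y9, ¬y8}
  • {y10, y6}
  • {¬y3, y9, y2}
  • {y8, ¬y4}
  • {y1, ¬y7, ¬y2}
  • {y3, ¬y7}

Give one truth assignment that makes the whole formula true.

y1 = True, y2 = False, y3 = True, y4 = False, y5 = False, y6 = True, y7 = False, y8 = False, y9 = True, y10 = True, y11 = True

y6 occurs only positively in the remaining clauses — set y6 = True.
y9 occurs only positively in the remaining clauses — set y9 = True.
Try y1 = True.
Try y2 = False.
  then y5 is forced to False.
  then y3 is forced to True.
  then y10 is forced to True.
  then y4 is forced to False.
  then y11 is forced to True.
y7, y8 are now unconstrained; take y7 = False, y8 = False.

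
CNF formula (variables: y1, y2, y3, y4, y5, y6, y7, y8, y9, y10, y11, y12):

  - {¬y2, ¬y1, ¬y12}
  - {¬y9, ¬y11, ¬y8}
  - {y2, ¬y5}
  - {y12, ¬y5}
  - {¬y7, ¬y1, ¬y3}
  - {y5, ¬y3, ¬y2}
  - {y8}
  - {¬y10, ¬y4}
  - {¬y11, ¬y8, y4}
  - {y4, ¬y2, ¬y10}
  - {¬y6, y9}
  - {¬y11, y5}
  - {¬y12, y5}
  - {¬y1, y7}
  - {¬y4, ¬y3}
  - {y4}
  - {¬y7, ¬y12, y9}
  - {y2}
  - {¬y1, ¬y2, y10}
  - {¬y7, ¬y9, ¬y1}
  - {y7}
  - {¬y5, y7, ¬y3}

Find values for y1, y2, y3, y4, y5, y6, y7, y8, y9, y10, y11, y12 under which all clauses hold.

y1=F, y2=T, y3=F, y4=T, y5=F, y6=T, y7=T, y8=T, y9=T, y10=F, y11=F, y12=F

The clause (y8) is unit: y8 must be True.
(y4) is a unit clause, so y4 = True.
(¬y10) is a unit clause, so y10 = False.
Unit propagation: (¬y3) forces y3 = False.
The clause (y2) is unit: y2 must be True.
(¬y1) is a unit clause, so y1 = False.
Unit propagation: (y7) forces y7 = True.
Pure literal: y11 appears only negated; assign y11 = False.
Set y5 = False and propagate.
  then y12 is forced to False.
The remaining clauses are satisfied by y6 = True, y9 = True.
Check each clause:
  1. {¬y2, ¬y1, ¬y12} — ¬y12 is true.
  2. {¬y11, ¬y9, ¬y8} — ¬y11 is true.
  3. {¬y5, y2} — y2 is true.
  4. {¬y5, y12} — ¬y5 is true.
  5. {¬y1, ¬y7, ¬y3} — ¬y3 is true.
  6. {¬y2, ¬y3, y5} — ¬y3 is true.
  7. {y8} — y8 is true.
  8. {¬y10, ¬y4} — ¬y10 is true.
  9. {¬y8, ¬y11, y4} — y4 is true.
  10. {¬y10, y4, ¬y2} — y4 is true.
  11. {¬y6, y9} — y9 is true.
  12. {y5, ¬y11} — ¬y11 is true.
  13. {¬y12, y5} — ¬y12 is true.
  14. {y7, ¬y1} — ¬y1 is true.
  15. {¬y3, ¬y4} — ¬y3 is true.
  16. {y4} — y4 is true.
  17. {¬y7, ¬y12, y9} — y9 is true.
  18. {y2} — y2 is true.
  19. {y10, ¬y1, ¬y2} — ¬y1 is true.
  20. {¬y9, ¬y7, ¬y1} — ¬y1 is true.
  21. {y7} — y7 is true.
  22. {¬y5, y7, ¬y3} — ¬y5 is true.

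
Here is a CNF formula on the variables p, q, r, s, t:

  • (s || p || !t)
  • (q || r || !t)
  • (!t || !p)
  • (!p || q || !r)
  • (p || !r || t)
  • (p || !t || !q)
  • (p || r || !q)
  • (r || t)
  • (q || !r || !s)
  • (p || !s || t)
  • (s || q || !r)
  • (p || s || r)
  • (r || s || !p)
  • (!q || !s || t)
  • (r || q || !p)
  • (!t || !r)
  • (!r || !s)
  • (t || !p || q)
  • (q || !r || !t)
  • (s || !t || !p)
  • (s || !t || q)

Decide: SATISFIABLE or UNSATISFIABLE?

SATISFIABLE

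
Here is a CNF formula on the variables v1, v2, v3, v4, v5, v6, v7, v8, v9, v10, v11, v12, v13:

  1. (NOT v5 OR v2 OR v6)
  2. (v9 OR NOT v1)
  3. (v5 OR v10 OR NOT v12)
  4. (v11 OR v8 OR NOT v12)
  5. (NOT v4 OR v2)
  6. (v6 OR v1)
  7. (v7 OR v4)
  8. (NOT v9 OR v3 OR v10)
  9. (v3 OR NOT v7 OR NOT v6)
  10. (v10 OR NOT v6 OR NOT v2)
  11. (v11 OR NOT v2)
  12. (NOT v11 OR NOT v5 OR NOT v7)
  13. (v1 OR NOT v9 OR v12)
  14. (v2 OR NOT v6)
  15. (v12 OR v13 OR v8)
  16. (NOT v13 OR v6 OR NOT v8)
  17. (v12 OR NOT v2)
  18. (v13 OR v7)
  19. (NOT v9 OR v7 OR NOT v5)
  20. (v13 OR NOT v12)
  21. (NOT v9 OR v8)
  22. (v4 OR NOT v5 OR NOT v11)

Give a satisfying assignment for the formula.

Pure literal: v3 appears only positively; assign v3 = True.
Pure literal: v10 appears only positively; assign v10 = True.
Branch on v1: take v1 = False.
  then v6 is forced to True.
  then v2 is forced to True.
  then v11 is forced to True.
  then v12 is forced to True.
  then v13 is forced to True.
Branch on v4: take v4 = True.
Try v5 = False.
For the remaining variables, v7 = True, v8 = True, v9 = False works.
Every clause has at least one true literal under this assignment.

v1=0, v2=1, v3=1, v4=1, v5=0, v6=1, v7=1, v8=1, v9=0, v10=1, v11=1, v12=1, v13=1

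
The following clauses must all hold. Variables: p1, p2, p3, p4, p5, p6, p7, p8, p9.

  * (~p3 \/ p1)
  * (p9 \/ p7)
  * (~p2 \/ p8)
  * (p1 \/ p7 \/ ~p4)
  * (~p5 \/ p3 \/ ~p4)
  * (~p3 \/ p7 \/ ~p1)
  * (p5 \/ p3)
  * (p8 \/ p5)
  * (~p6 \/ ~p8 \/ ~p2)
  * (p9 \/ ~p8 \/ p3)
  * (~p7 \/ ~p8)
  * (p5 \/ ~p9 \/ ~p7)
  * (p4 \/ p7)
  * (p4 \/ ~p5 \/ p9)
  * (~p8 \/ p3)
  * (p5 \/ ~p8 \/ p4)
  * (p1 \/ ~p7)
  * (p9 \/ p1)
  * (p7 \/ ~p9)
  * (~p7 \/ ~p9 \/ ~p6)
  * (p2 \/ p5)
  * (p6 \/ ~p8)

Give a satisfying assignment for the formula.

p1=1, p2=0, p3=1, p4=1, p5=1, p6=0, p7=1, p8=0, p9=0

Try p1 = True.
Try p2 = False.
  then p5 is forced to True.
Set p3 = True and propagate.
  then p7 is forced to True.
  then p8 is forced to False.
The remaining clauses are satisfied by p4 = True, p6 = False, p9 = False.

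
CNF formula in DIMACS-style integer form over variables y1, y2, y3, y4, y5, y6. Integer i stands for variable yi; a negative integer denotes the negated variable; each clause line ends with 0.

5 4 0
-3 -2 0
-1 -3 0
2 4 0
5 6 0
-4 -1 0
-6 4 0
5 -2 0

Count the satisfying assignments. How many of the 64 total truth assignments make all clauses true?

10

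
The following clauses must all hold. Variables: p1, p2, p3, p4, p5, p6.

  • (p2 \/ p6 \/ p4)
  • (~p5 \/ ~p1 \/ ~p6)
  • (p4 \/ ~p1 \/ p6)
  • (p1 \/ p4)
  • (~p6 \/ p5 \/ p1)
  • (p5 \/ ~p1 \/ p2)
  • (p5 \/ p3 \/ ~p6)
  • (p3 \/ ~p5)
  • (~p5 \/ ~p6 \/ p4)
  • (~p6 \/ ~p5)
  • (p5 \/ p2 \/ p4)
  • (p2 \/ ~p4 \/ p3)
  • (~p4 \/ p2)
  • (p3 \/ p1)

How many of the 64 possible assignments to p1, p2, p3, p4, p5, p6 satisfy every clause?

Split on p5, then p4.
  p5=T, p4=T: remaining (p1,p2,p3,p6) ∈ {(F,T,T,F); (T,T,T,F)} — 2.
  p5=T, p4=F: a clause becomes empty — 0.
  p5=F, p4=T: remaining (p1,p2,p3,p6) ∈ {(F,T,T,F); (T,T,F,F); (T,T,T,F); (T,T,T,T)} — 4.
  p5=F, p4=F: remaining (p1,p2,p3,p6) ∈ {(T,T,T,T)} — 1.
Total: 2 + 0 + 4 + 1 = 7.

7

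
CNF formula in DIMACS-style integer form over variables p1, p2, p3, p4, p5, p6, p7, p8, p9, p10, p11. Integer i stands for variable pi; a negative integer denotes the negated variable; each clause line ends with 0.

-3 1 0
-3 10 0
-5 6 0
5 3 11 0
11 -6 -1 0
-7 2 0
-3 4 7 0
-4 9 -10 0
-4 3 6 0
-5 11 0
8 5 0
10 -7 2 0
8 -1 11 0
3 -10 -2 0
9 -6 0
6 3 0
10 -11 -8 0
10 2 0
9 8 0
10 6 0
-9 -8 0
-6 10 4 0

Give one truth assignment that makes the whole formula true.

Set p1 = True and propagate.
Set p2 = True and propagate.
For the remaining variables, p3 = True, p4 = True, p5 = True, p6 = True, p7 = False, p8 = False, p9 = True, p10 = True, p11 = True works.

p1=True, p2=True, p3=True, p4=True, p5=True, p6=True, p7=False, p8=False, p9=True, p10=True, p11=True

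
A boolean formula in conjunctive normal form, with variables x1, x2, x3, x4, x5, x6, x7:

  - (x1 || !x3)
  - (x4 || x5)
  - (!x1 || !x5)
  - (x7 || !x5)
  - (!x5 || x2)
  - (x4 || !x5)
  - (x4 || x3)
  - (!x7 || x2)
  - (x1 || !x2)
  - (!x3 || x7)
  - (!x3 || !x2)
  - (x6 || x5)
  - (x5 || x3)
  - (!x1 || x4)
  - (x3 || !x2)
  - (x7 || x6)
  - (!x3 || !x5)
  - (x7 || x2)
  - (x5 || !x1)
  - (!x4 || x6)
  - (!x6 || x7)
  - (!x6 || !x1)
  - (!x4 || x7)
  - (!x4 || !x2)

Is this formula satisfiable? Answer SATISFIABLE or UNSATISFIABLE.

UNSATISFIABLE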